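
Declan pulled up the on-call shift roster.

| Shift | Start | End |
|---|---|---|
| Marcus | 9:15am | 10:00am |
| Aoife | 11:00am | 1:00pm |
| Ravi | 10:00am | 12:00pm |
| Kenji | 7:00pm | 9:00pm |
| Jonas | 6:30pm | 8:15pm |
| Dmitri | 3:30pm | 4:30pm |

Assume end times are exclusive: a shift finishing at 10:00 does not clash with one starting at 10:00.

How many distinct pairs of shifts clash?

2

Sorted by start: Marcus, Ravi, Aoife, Dmitri, Jonas, Kenji.
Ravi starts exactly when Marcus ends (back-to-back, no overlap), so nothing later overlaps Marcus either.
Aoife starts before Ravi ends → Ravi and Aoife overlap.
Dmitri starts after Ravi ends, so nothing later overlaps Ravi either.
Dmitri starts after Aoife ends, so nothing later overlaps Aoife either.
Jonas starts after Dmitri ends, so nothing later overlaps Dmitri either.
Kenji starts before Jonas ends → Jonas and Kenji overlap.
Overlapping pairs: Aoife & Ravi, Jonas & Kenji — 2 in total.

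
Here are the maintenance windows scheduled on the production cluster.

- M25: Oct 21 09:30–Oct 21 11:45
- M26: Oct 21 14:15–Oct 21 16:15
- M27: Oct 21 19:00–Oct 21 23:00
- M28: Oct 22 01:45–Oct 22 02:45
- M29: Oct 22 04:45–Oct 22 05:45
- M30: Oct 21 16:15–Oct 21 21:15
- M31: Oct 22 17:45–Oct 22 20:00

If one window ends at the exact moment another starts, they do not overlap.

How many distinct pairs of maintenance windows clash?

Check each pair: they overlap iff neither finishes before the other starts.
Sorted by start: M25, M26, M30, M27, M28, M29, M31.
M26 starts after M25 ends — done with M25.
M30 starts exactly when M26 ends (back-to-back, no overlap) — done with M26.
M27 starts before M30 ends → M30 and M27 overlap.
M28 starts after M30 ends — done with M30.
M28 starts after M27 ends — done with M27.
M29 starts after M28 ends — done with M28.
M31 starts after M29 ends.
Overlapping pairs: M27 & M30 — 1 in total.

1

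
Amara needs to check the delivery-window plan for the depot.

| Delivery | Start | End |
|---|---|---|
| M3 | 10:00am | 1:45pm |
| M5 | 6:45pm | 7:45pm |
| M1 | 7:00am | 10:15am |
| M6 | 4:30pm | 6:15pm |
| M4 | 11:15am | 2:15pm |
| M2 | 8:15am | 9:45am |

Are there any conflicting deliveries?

Yes

Two intervals overlap when each starts before the other ends.
Sorted by start: M1, M2, M3, M4, M6, M5.
M2 starts before M1 ends → M1 and M2 overlap.
That's a conflict, so the schedule is not conflict-free.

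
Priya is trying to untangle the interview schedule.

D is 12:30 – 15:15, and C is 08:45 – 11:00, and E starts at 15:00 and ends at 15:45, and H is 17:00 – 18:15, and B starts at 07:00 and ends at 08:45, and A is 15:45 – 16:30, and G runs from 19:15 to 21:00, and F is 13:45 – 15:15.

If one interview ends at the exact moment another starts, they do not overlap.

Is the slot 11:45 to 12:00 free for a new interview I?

Yes — the slot is free

B: ends 08:45 at or before I starts 11:45 → clear.
C: ends 11:00 at or before I starts 11:45 → clear.
D: starts 12:30 at or after I ends 12:00 → clear.
F: starts 13:45 at or after I ends 12:00 → clear.
E: starts 15:00 at or after I ends 12:00 → clear.
A: starts 15:45 at or after I ends 12:00 → clear.
H: starts 17:00 at or after I ends 12:00 → clear.
G: starts 19:15 at or after I ends 12:00 → clear.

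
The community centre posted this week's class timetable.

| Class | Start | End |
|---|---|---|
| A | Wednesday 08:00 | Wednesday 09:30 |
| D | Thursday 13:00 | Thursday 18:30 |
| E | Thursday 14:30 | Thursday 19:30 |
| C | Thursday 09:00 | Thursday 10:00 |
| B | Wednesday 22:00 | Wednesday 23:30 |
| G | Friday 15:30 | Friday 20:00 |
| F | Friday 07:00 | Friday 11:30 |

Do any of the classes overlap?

Yes

Sorted by start: A, B, C, D, E, F, G.
B starts after A ends; A is clear from here.
C starts after B ends; B is clear from here.
D starts after C ends; C is clear from here.
E starts before D ends → D and E overlap.
That's a conflict, so the schedule is not conflict-free.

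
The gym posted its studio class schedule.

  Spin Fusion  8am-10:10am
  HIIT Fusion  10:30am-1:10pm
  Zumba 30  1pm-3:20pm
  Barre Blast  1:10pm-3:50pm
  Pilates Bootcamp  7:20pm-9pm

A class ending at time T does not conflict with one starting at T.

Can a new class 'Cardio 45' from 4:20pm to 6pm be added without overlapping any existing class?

Spin Fusion: ends 10:10am at or before Cardio 45 starts 4:20pm → clear.
HIIT Fusion: ends 1:10pm at or before Cardio 45 starts 4:20pm → clear.
Zumba 30: ends 3:20pm at or before Cardio 45 starts 4:20pm → clear.
Barre Blast: ends 3:50pm at or before Cardio 45 starts 4:20pm → clear.
Pilates Bootcamp: starts 7:20pm at or after Cardio 45 ends 6pm → clear.

Yes — the slot is free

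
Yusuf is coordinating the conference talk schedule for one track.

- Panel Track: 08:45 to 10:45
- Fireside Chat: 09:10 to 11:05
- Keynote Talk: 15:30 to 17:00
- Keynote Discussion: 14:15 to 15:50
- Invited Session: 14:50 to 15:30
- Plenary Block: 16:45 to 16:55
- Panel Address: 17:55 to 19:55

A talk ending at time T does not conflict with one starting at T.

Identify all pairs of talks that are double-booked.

Fireside Chat & Panel Track, Invited Session & Keynote Discussion, Keynote Discussion & Keynote Talk, Keynote Talk & Plenary Block

Sorted by start: Panel Track, Fireside Chat, Keynote Discussion, Invited Session, Keynote Talk, Plenary Block, Panel Address.
Fireside Chat starts before Panel Track ends → Panel Track and Fireside Chat overlap.
Keynote Discussion starts after Panel Track ends — done with Panel Track.
Keynote Discussion starts after Fireside Chat ends — done with Fireside Chat.
Invited Session starts before Keynote Discussion ends → Keynote Discussion and Invited Session overlap.
Keynote Talk starts before Keynote Discussion ends → Keynote Discussion and Keynote Talk overlap.
Plenary Block starts after Keynote Discussion ends — done with Keynote Discussion.
Keynote Talk starts exactly when Invited Session ends (back-to-back, no overlap) — done with Invited Session.
Plenary Block starts before Keynote Talk ends → Keynote Talk and Plenary Block overlap.
Panel Address starts after Keynote Talk ends.
Panel Address starts after Plenary Block ends.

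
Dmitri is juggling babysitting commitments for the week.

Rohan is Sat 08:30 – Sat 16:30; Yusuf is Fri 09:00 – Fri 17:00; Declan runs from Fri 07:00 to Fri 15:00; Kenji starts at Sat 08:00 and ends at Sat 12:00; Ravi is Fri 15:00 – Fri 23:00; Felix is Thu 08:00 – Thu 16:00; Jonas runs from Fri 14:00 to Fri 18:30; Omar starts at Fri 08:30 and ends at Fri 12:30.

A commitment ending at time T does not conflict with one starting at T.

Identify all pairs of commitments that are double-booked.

Declan & Jonas, Declan & Omar, Declan & Yusuf, Jonas & Ravi, Jonas & Yusuf, Kenji & Rohan, Omar & Yusuf, Ravi & Yusuf

Sorted by start: Felix, Declan, Omar, Yusuf, Jonas, Ravi, Kenji, Rohan.
Declan starts after Felix ends — done with Felix.
Omar starts before Declan ends → Declan and Omar overlap.
Yusuf starts before Declan ends → Declan and Yusuf overlap.
Jonas starts before Declan ends → Declan and Jonas overlap.
Ravi starts exactly when Declan ends (back-to-back, no overlap) — done with Declan.
Yusuf starts before Omar ends → Omar and Yusuf overlap.
Jonas starts after Omar ends — done with Omar.
Jonas starts before Yusuf ends → Yusuf and Jonas overlap.
Ravi starts before Yusuf ends → Yusuf and Ravi overlap.
Kenji starts after Yusuf ends — done with Yusuf.
Ravi starts before Jonas ends → Jonas and Ravi overlap.
Kenji starts after Jonas ends — done with Jonas.
Kenji starts after Ravi ends — done with Ravi.
Rohan starts before Kenji ends → Kenji and Rohan overlap.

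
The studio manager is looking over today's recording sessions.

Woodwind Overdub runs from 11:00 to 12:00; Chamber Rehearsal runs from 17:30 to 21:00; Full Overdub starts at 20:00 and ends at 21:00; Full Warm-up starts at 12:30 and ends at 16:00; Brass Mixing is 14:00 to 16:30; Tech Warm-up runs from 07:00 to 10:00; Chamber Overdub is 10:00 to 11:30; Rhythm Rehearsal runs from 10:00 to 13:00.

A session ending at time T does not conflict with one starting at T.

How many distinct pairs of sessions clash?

6

Two intervals overlap when each starts before the other ends.
Sorted by start: Tech Warm-up, Rhythm Rehearsal, Chamber Overdub, Woodwind Overdub, Full Warm-up, Brass Mixing, Chamber Rehearsal, Full Overdub.
Rhythm Rehearsal starts exactly when Tech Warm-up ends (back-to-back, no overlap), so Tech Warm-up has no further overlaps.
Chamber Overdub starts before Rhythm Rehearsal ends → Rhythm Rehearsal and Chamber Overdub overlap.
Woodwind Overdub starts before Rhythm Rehearsal ends → Rhythm Rehearsal and Woodwind Overdub overlap.
Full Warm-up starts before Rhythm Rehearsal ends → Rhythm Rehearsal and Full Warm-up overlap.
Brass Mixing starts after Rhythm Rehearsal ends, so Rhythm Rehearsal has no further overlaps.
Woodwind Overdub starts before Chamber Overdub ends → Chamber Overdub and Woodwind Overdub overlap.
Full Warm-up starts after Chamber Overdub ends, so Chamber Overdub has no further overlaps.
Full Warm-up starts after Woodwind Overdub ends, so Woodwind Overdub has no further overlaps.
Brass Mixing starts before Full Warm-up ends → Full Warm-up and Brass Mixing overlap.
Chamber Rehearsal starts after Full Warm-up ends, so Full Warm-up has no further overlaps.
Chamber Rehearsal starts after Brass Mixing ends, so Brass Mixing has no further overlaps.
Full Overdub starts before Chamber Rehearsal ends → Chamber Rehearsal and Full Overdub overlap.
Overlapping pairs: Brass Mixing & Full Warm-up, Chamber Overdub & Rhythm Rehearsal, Chamber Overdub & Woodwind Overdub, Chamber Rehearsal & Full Overdub, Full Warm-up & Rhythm Rehearsal, Rhythm Rehearsal & Woodwind Overdub — 6 in total.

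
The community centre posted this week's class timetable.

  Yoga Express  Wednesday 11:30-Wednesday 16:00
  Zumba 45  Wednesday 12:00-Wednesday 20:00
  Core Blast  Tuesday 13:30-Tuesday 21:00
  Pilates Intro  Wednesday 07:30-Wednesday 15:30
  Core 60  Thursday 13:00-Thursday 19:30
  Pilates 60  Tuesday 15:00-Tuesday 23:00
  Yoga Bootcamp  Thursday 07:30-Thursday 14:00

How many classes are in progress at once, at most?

3

Walk through starts and ends in time order (an end at T is processed before a start at T):
Tuesday 13:30 start Core Blast → 1
Tuesday 15:00 start Pilates 60 → 2
Tuesday 21:00 end Core Blast → 1
Tuesday 23:00 end Pilates 60 → 0
Wednesday 07:30 start Pilates Intro → 1
Wednesday 11:30 start Yoga Express → 2
Wednesday 12:00 start Zumba 45 → 3
Wednesday 15:30 end Pilates Intro → 2
Wednesday 16:00 end Yoga Express → 1
Wednesday 20:00 end Zumba 45 → 0
Thursday 07:30 start Yoga Bootcamp → 1
Thursday 13:00 start Core 60 → 2
Thursday 14:00 end Yoga Bootcamp → 1
Thursday 19:30 end Core 60 → 0
Peak is 3, at Wednesday 12:00 (Pilates Intro, Yoga Express, Zumba 45).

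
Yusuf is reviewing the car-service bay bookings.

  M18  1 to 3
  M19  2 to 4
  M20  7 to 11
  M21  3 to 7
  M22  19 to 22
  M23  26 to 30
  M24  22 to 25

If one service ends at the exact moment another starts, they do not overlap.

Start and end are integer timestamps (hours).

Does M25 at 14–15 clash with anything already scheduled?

No — it doesn't clash with anything

M18: ends 3 at or before M25 starts 14 → clear.
M19: ends 4 at or before M25 starts 14 → clear.
M21: ends 7 at or before M25 starts 14 → clear.
M20: ends 11 at or before M25 starts 14 → clear.
M22: starts 19 at or after M25 ends 15 → clear.
M24: starts 22 at or after M25 ends 15 → clear.
M23: starts 26 at or after M25 ends 15 → clear.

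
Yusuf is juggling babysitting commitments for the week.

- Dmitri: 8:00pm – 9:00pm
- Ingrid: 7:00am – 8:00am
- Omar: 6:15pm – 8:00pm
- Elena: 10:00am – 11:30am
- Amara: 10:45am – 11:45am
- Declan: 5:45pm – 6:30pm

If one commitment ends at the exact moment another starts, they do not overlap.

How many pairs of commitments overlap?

2

Sorted by start: Ingrid, Elena, Amara, Declan, Omar, Dmitri.
Elena starts after Ingrid ends, so nothing later overlaps Ingrid either.
Amara starts before Elena ends → Elena and Amara overlap.
Declan starts after Elena ends, so nothing later overlaps Elena either.
Declan starts after Amara ends, so nothing later overlaps Amara either.
Omar starts before Declan ends → Declan and Omar overlap.
Dmitri starts after Declan ends.
Dmitri starts exactly when Omar ends (back-to-back, no overlap).
Overlapping pairs: Amara & Elena, Declan & Omar — 2 in total.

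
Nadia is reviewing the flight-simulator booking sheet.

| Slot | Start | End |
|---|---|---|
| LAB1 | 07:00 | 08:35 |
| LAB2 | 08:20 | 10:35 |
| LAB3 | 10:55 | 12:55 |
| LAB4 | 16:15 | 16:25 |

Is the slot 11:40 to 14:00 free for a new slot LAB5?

No — it overlaps LAB3

LAB1: ends 08:35 at or before LAB5 starts 11:40 → clear.
LAB2: ends 10:35 at or before LAB5 starts 11:40 → clear.
LAB3: starts 10:55 before LAB5 ends 14:00, and ends 12:55 after LAB5 starts 11:40 → overlap.
LAB4: starts 16:15 at or after LAB5 ends 14:00 → clear.
LAB5 overlaps LAB3.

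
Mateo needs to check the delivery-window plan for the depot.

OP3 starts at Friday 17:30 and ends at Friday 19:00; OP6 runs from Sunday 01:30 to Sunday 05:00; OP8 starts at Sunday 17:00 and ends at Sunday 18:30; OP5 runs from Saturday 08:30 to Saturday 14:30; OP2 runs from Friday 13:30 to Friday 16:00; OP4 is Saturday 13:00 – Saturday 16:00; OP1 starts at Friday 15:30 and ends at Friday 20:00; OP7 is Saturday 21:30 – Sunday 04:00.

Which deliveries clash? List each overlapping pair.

Sorted by start: OP2, OP1, OP3, OP5, OP4, OP7, OP6, OP8.
OP1 starts before OP2 ends → OP2 and OP1 overlap.
OP3 starts after OP2 ends; OP2 is clear from here.
OP3 starts before OP1 ends → OP1 and OP3 overlap.
OP5 starts after OP1 ends; OP1 is clear from here.
OP5 starts after OP3 ends; OP3 is clear from here.
OP4 starts before OP5 ends → OP5 and OP4 overlap.
OP7 starts after OP5 ends; OP5 is clear from here.
OP7 starts after OP4 ends; OP4 is clear from here.
OP6 starts before OP7 ends → OP7 and OP6 overlap.
OP8 starts after OP7 ends.
OP8 starts after OP6 ends.

OP1 & OP2, OP1 & OP3, OP4 & OP5, OP6 & OP7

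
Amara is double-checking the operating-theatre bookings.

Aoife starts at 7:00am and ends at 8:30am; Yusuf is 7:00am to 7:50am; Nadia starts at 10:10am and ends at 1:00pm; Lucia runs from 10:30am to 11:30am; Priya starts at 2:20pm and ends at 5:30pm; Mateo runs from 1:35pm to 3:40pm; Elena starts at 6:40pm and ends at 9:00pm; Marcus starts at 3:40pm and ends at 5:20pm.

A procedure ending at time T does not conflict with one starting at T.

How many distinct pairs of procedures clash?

Two intervals overlap when each starts before the other ends.
Sorted by start: Aoife, Yusuf, Nadia, Lucia, Mateo, Priya, Marcus, Elena.
Yusuf starts before Aoife ends → Aoife and Yusuf overlap.
Nadia starts after Aoife ends, so Aoife has no further overlaps.
Nadia starts after Yusuf ends, so Yusuf has no further overlaps.
Lucia starts before Nadia ends → Nadia and Lucia overlap.
Mateo starts after Nadia ends, so Nadia has no further overlaps.
Mateo starts after Lucia ends, so Lucia has no further overlaps.
Priya starts before Mateo ends → Mateo and Priya overlap.
Marcus starts exactly when Mateo ends (back-to-back, no overlap), so Mateo has no further overlaps.
Marcus starts before Priya ends → Priya and Marcus overlap.
Elena starts after Priya ends.
Elena starts after Marcus ends.
Overlapping pairs: Aoife & Yusuf, Lucia & Nadia, Marcus & Priya, Mateo & Priya — 4 in total.

4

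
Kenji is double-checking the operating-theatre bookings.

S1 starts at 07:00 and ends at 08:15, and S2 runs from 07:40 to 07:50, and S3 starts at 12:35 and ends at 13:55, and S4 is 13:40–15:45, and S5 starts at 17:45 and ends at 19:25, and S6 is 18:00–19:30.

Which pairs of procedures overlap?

Two intervals overlap when each starts before the other ends.
Sorted by start: S1, S2, S3, S4, S5, S6.
S2 starts before S1 ends → S1 and S2 overlap.
S3 starts after S1 ends, so S1 has no further overlaps.
S3 starts after S2 ends, so S2 has no further overlaps.
S4 starts before S3 ends → S3 and S4 overlap.
S5 starts after S3 ends, so S3 has no further overlaps.
S5 starts after S4 ends, so S4 has no further overlaps.
S6 starts before S5 ends → S5 and S6 overlap.

S1 & S2, S3 & S4, S5 & S6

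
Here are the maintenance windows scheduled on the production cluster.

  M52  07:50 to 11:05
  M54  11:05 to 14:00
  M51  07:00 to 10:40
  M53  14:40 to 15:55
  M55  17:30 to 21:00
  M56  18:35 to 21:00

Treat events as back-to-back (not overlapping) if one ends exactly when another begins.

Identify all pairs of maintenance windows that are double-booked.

M51 & M52, M55 & M56

Check each pair: they overlap iff neither finishes before the other starts.
Sorted by start: M51, M52, M54, M53, M55, M56.
M52 starts before M51 ends → M51 and M52 overlap.
M54 starts after M51 ends, so nothing later overlaps M51 either.
M54 starts exactly when M52 ends (back-to-back, no overlap), so nothing later overlaps M52 either.
M53 starts after M54 ends, so nothing later overlaps M54 either.
M55 starts after M53 ends, so nothing later overlaps M53 either.
M56 starts before M55 ends → M55 and M56 overlap.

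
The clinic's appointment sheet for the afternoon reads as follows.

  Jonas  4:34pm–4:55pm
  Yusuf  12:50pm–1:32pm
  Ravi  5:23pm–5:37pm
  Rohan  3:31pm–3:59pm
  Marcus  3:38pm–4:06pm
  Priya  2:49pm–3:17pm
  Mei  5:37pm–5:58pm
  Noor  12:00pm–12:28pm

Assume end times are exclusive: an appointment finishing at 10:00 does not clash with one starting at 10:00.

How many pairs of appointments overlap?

1

Two intervals overlap when each starts before the other ends.
Sorted by start: Noor, Yusuf, Priya, Rohan, Marcus, Jonas, Ravi, Mei.
Yusuf starts after Noor ends, so Noor has no further overlaps.
Priya starts after Yusuf ends, so Yusuf has no further overlaps.
Rohan starts after Priya ends, so Priya has no further overlaps.
Marcus starts before Rohan ends → Rohan and Marcus overlap.
Jonas starts after Rohan ends, so Rohan has no further overlaps.
Jonas starts after Marcus ends, so Marcus has no further overlaps.
Ravi starts after Jonas ends, so Jonas has no further overlaps.
Mei starts exactly when Ravi ends (back-to-back, no overlap).
Overlapping pairs: Marcus & Rohan — 1 in total.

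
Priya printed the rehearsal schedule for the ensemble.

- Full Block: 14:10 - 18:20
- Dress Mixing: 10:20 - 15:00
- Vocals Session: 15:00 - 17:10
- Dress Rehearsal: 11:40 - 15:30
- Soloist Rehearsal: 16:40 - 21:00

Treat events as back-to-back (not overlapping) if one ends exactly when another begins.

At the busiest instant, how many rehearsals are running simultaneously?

Walk through starts and ends in time order (an end at T is processed before a start at T):
10:20 start Dress Mixing → 1
11:40 start Dress Rehearsal → 2
14:10 start Full Block → 3
15:00 end Dress Mixing → 2
15:00 start Vocals Session → 3
15:30 end Dress Rehearsal → 2
16:40 start Soloist Rehearsal → 3
17:10 end Vocals Session → 2
18:20 end Full Block → 1
21:00 end Soloist Rehearsal → 0
Peak is 3, at 14:10 (Dress Mixing, Dress Rehearsal, Full Block).

3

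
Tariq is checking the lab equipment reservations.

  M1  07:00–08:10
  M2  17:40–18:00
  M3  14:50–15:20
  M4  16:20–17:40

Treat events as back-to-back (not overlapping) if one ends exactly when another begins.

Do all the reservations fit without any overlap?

Sorted by start: M1, M3, M4, M2.
M3 starts after M1 ends; M1 is clear from here.
M4 starts after M3 ends; M3 is clear from here.
M2 starts exactly when M4 ends (back-to-back, no overlap).
Every pair is clear; the schedule has no overlaps.

Yes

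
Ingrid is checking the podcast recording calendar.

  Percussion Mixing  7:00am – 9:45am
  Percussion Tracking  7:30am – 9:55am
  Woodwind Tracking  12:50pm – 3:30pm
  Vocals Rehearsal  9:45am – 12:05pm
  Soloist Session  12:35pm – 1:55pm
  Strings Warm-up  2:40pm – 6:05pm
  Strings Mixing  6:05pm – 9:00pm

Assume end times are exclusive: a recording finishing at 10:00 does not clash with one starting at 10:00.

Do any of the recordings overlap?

Sorted by start: Percussion Mixing, Percussion Tracking, Vocals Rehearsal, Soloist Session, Woodwind Tracking, Strings Warm-up, Strings Mixing.
Percussion Tracking starts before Percussion Mixing ends → Percussion Mixing and Percussion Tracking overlap.
That's a conflict, so the schedule is not conflict-free.

Yes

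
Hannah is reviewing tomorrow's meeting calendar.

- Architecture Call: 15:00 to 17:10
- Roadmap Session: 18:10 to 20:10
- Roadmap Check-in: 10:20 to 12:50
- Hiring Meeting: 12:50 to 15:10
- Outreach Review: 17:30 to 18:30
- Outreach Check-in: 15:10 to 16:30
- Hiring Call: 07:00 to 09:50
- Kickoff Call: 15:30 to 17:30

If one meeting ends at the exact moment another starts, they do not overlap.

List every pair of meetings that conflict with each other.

Sorted by start: Hiring Call, Roadmap Check-in, Hiring Meeting, Architecture Call, Outreach Check-in, Kickoff Call, Outreach Review, Roadmap Session.
Roadmap Check-in starts after Hiring Call ends, so nothing later overlaps Hiring Call either.
Hiring Meeting starts exactly when Roadmap Check-in ends (back-to-back, no overlap), so nothing later overlaps Roadmap Check-in either.
Architecture Call starts before Hiring Meeting ends → Hiring Meeting and Architecture Call overlap.
Outreach Check-in starts exactly when Hiring Meeting ends (back-to-back, no overlap), so nothing later overlaps Hiring Meeting either.
Outreach Check-in starts before Architecture Call ends → Architecture Call and Outreach Check-in overlap.
Kickoff Call starts before Architecture Call ends → Architecture Call and Kickoff Call overlap.
Outreach Review starts after Architecture Call ends, so nothing later overlaps Architecture Call either.
Kickoff Call starts before Outreach Check-in ends → Outreach Check-in and Kickoff Call overlap.
Outreach Review starts after Outreach Check-in ends, so nothing later overlaps Outreach Check-in either.
Outreach Review starts exactly when Kickoff Call ends (back-to-back, no overlap), so nothing later overlaps Kickoff Call either.
Roadmap Session starts before Outreach Review ends → Outreach Review and Roadmap Session overlap.

Architecture Call & Hiring Meeting, Architecture Call & Kickoff Call, Architecture Call & Outreach Check-in, Kickoff Call & Outreach Check-in, Outreach Review & Roadmap Session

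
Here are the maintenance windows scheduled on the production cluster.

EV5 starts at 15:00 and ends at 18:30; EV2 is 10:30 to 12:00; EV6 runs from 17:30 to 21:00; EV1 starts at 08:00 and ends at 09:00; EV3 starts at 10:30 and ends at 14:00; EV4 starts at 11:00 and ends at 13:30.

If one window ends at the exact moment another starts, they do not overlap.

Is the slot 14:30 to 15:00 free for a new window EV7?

Yes — the slot is free

EV1: ends 09:00 at or before EV7 starts 14:30 → clear.
EV2: ends 12:00 at or before EV7 starts 14:30 → clear.
EV3: ends 14:00 at or before EV7 starts 14:30 → clear.
EV4: ends 13:30 at or before EV7 starts 14:30 → clear.
EV5: starts 15:00 at or after EV7 ends 15:00 → clear.
EV6: starts 17:30 at or after EV7 ends 15:00 → clear.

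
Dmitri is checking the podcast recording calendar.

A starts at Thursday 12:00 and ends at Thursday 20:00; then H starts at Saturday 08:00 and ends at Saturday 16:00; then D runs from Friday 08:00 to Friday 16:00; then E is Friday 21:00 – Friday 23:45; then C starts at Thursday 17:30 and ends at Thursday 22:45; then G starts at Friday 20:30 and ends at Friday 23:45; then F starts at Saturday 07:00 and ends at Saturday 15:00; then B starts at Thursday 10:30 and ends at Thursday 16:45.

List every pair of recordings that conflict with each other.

Sorted by start: B, A, C, D, G, E, F, H.
A starts before B ends → B and A overlap.
C starts after B ends, so B has no further overlaps.
C starts before A ends → A and C overlap.
D starts after A ends, so A has no further overlaps.
D starts after C ends, so C has no further overlaps.
G starts after D ends, so D has no further overlaps.
E starts before G ends → G and E overlap.
F starts after G ends, so G has no further overlaps.
F starts after E ends, so E has no further overlaps.
H starts before F ends → F and H overlap.

A & B, A & C, E & G, F & H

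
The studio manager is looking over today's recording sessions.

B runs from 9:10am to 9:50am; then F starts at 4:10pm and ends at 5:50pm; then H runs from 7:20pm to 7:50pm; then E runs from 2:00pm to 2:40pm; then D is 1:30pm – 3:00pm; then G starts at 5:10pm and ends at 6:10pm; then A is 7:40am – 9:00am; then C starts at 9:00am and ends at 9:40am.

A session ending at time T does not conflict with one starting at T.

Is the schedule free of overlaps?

Sorted by start: A, C, B, D, E, F, G, H.
C starts exactly when A ends (back-to-back, no overlap) — done with A.
B starts before C ends → C and B overlap.
That's a conflict, so the schedule is not conflict-free.

No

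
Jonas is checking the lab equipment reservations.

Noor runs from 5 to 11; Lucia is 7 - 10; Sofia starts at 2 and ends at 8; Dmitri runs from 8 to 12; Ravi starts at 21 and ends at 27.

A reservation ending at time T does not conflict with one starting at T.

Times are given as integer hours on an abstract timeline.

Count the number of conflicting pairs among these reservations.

Sorted by start: Sofia, Noor, Lucia, Dmitri, Ravi.
Noor starts before Sofia ends → Sofia and Noor overlap.
Lucia starts before Sofia ends → Sofia and Lucia overlap.
Dmitri starts exactly when Sofia ends (back-to-back, no overlap), so Sofia has no further overlaps.
Lucia starts before Noor ends → Noor and Lucia overlap.
Dmitri starts before Noor ends → Noor and Dmitri overlap.
Ravi starts after Noor ends.
Dmitri starts before Lucia ends → Lucia and Dmitri overlap.
Ravi starts after Lucia ends.
Ravi starts after Dmitri ends.
Overlapping pairs: Dmitri & Lucia, Dmitri & Noor, Lucia & Noor, Lucia & Sofia, Noor & Sofia — 5 in total.

5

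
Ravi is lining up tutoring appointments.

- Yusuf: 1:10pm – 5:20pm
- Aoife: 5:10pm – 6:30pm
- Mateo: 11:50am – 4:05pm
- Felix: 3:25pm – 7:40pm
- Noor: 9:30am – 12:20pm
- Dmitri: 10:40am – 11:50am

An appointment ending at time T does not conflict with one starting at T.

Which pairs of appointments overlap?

Sorted by start: Noor, Dmitri, Mateo, Yusuf, Felix, Aoife.
Dmitri starts before Noor ends → Noor and Dmitri overlap.
Mateo starts before Noor ends → Noor and Mateo overlap.
Yusuf starts after Noor ends — done with Noor.
Mateo starts exactly when Dmitri ends (back-to-back, no overlap) — done with Dmitri.
Yusuf starts before Mateo ends → Mateo and Yusuf overlap.
Felix starts before Mateo ends → Mateo and Felix overlap.
Aoife starts after Mateo ends.
Felix starts before Yusuf ends → Yusuf and Felix overlap.
Aoife starts before Yusuf ends → Yusuf and Aoife overlap.
Aoife starts before Felix ends → Felix and Aoife overlap.

Aoife & Felix, Aoife & Yusuf, Dmitri & Noor, Felix & Mateo, Felix & Yusuf, Mateo & Noor, Mateo & Yusuf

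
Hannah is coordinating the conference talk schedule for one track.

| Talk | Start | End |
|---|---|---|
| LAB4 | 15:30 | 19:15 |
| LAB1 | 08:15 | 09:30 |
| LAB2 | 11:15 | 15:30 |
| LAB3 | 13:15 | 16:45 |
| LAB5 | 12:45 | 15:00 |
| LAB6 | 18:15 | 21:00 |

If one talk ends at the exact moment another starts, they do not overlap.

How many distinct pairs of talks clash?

5

Two intervals overlap when each starts before the other ends.
Sorted by start: LAB1, LAB2, LAB5, LAB3, LAB4, LAB6.
LAB2 starts after LAB1 ends, so nothing later overlaps LAB1 either.
LAB5 starts before LAB2 ends → LAB2 and LAB5 overlap.
LAB3 starts before LAB2 ends → LAB2 and LAB3 overlap.
LAB4 starts exactly when LAB2 ends (back-to-back, no overlap), so nothing later overlaps LAB2 either.
LAB3 starts before LAB5 ends → LAB5 and LAB3 overlap.
LAB4 starts after LAB5 ends, so nothing later overlaps LAB5 either.
LAB4 starts before LAB3 ends → LAB3 and LAB4 overlap.
LAB6 starts after LAB3 ends.
LAB6 starts before LAB4 ends → LAB4 and LAB6 overlap.
Overlapping pairs: LAB2 & LAB3, LAB2 & LAB5, LAB3 & LAB4, LAB3 & LAB5, LAB4 & LAB6 — 5 in total.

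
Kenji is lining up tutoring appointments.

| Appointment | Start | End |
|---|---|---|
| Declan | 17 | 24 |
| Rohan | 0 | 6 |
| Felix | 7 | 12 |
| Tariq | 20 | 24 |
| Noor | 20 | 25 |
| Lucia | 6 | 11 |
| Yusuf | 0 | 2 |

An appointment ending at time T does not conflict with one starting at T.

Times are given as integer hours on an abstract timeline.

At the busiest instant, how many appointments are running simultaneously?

Sort all start/end points and keep a running count:
0 start Rohan → 1
0 start Yusuf → 2
2 end Yusuf → 1
6 end Rohan → 0
6 start Lucia → 1
7 start Felix → 2
11 end Lucia → 1
12 end Felix → 0
17 start Declan → 1
20 start Noor → 2
20 start Tariq → 3
24 end Declan → 2
24 end Tariq → 1
25 end Noor → 0
Peak is 3, at 20 (Declan, Noor, Tariq).

3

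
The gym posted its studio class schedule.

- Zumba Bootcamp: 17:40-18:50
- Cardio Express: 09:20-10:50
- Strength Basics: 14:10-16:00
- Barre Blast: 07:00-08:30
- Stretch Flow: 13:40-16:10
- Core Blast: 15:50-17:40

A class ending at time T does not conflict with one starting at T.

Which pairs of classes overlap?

Sorted by start: Barre Blast, Cardio Express, Stretch Flow, Strength Basics, Core Blast, Zumba Bootcamp.
Cardio Express starts after Barre Blast ends, so Barre Blast has no further overlaps.
Stretch Flow starts after Cardio Express ends, so Cardio Express has no further overlaps.
Strength Basics starts before Stretch Flow ends → Stretch Flow and Strength Basics overlap.
Core Blast starts before Stretch Flow ends → Stretch Flow and Core Blast overlap.
Zumba Bootcamp starts after Stretch Flow ends.
Core Blast starts before Strength Basics ends → Strength Basics and Core Blast overlap.
Zumba Bootcamp starts after Strength Basics ends.
Zumba Bootcamp starts exactly when Core Blast ends (back-to-back, no overlap).

Core Blast & Strength Basics, Core Blast & Stretch Flow, Strength Basics & Stretch Flow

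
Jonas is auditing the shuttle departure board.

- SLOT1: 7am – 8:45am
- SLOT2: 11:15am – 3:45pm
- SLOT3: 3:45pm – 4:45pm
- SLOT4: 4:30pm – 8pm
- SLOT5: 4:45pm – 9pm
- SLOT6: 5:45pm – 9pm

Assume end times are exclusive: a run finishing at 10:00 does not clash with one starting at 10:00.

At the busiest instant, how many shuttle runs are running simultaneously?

Sort all start/end points and keep a running count:
7am start SLOT1 → 1
8:45am end SLOT1 → 0
11:15am start SLOT2 → 1
3:45pm end SLOT2 → 0
3:45pm start SLOT3 → 1
4:30pm start SLOT4 → 2
4:45pm end SLOT3 → 1
4:45pm start SLOT5 → 2
5:45pm start SLOT6 → 3
8pm end SLOT4 → 2
9pm end SLOT5 → 1
9pm end SLOT6 → 0
Peak is 3, at 5:45pm (SLOT4, SLOT5, SLOT6).

3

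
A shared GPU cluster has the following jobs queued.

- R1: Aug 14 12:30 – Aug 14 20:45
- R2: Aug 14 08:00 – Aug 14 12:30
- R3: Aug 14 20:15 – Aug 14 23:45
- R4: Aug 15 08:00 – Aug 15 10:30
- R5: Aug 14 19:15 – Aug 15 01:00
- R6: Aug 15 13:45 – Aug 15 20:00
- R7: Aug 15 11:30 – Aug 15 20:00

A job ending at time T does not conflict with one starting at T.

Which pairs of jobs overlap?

Sorted by start: R2, R1, R5, R3, R4, R7, R6.
R1 starts exactly when R2 ends (back-to-back, no overlap) — done with R2.
R5 starts before R1 ends → R1 and R5 overlap.
R3 starts before R1 ends → R1 and R3 overlap.
R4 starts after R1 ends — done with R1.
R3 starts before R5 ends → R5 and R3 overlap.
R4 starts after R5 ends — done with R5.
R4 starts after R3 ends — done with R3.
R7 starts after R4 ends — done with R4.
R6 starts before R7 ends → R7 and R6 overlap.

R1 & R3, R1 & R5, R3 & R5, R6 & R7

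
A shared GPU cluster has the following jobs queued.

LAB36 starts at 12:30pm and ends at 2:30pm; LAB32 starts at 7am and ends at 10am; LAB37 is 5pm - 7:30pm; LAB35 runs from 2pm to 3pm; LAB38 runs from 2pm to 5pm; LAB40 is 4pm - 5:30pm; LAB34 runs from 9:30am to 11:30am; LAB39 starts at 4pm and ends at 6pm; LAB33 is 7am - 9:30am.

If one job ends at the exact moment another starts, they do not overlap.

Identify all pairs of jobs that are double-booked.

Two intervals overlap when each starts before the other ends.
Sorted by start: LAB32, LAB33, LAB34, LAB36, LAB35, LAB38, LAB39, LAB40, LAB37.
LAB33 starts before LAB32 ends → LAB32 and LAB33 overlap.
LAB34 starts before LAB32 ends → LAB32 and LAB34 overlap.
LAB36 starts after LAB32 ends, so nothing later overlaps LAB32 either.
LAB34 starts exactly when LAB33 ends (back-to-back, no overlap), so nothing later overlaps LAB33 either.
LAB36 starts after LAB34 ends, so nothing later overlaps LAB34 either.
LAB35 starts before LAB36 ends → LAB36 and LAB35 overlap.
LAB38 starts before LAB36 ends → LAB36 and LAB38 overlap.
LAB39 starts after LAB36 ends, so nothing later overlaps LAB36 either.
LAB38 starts before LAB35 ends → LAB35 and LAB38 overlap.
LAB39 starts after LAB35 ends, so nothing later overlaps LAB35 either.
LAB39 starts before LAB38 ends → LAB38 and LAB39 overlap.
LAB40 starts before LAB38 ends → LAB38 and LAB40 overlap.
LAB37 starts exactly when LAB38 ends (back-to-back, no overlap).
LAB40 starts before LAB39 ends → LAB39 and LAB40 overlap.
LAB37 starts before LAB39 ends → LAB39 and LAB37 overlap.
LAB37 starts before LAB40 ends → LAB40 and LAB37 overlap.

LAB32 & LAB33, LAB32 & LAB34, LAB35 & LAB36, LAB35 & LAB38, LAB36 & LAB38, LAB37 & LAB39, LAB37 & LAB40, LAB38 & LAB39, LAB38 & LAB40, LAB39 & LAB40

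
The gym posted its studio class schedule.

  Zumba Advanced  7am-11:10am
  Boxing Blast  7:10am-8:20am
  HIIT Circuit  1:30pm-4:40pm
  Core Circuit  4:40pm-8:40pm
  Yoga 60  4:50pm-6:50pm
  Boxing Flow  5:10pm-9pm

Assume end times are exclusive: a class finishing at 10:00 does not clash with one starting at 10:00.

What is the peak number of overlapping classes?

Sweep the timeline, counting +1 at each start and −1 at each end (ends before starts at a tie):
7am start Zumba Advanced → 1
7:10am start Boxing Blast → 2
8:20am end Boxing Blast → 1
11:10am end Zumba Advanced → 0
1:30pm start HIIT Circuit → 1
4:40pm end HIIT Circuit → 0
4:40pm start Core Circuit → 1
4:50pm start Yoga 60 → 2
5:10pm start Boxing Flow → 3
6:50pm end Yoga 60 → 2
8:40pm end Core Circuit → 1
9pm end Boxing Flow → 0
Peak is 3, at 5:10pm (Boxing Flow, Core Circuit, Yoga 60).

3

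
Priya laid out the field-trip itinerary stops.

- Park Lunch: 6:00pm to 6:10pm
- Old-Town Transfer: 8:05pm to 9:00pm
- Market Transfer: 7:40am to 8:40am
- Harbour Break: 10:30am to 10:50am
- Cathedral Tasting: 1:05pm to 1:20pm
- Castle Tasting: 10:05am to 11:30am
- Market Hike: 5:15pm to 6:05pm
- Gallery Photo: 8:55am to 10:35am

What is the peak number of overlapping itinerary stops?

Walk through starts and ends in time order (an end at T is processed before a start at T):
7:40am start Market Transfer → 1
8:40am end Market Transfer → 0
8:55am start Gallery Photo → 1
10:05am start Castle Tasting → 2
10:30am start Harbour Break → 3
10:35am end Gallery Photo → 2
10:50am end Harbour Break → 1
11:30am end Castle Tasting → 0
1:05pm start Cathedral Tasting → 1
1:20pm end Cathedral Tasting → 0
5:15pm start Market Hike → 1
6:00pm start Park Lunch → 2
6:05pm end Market Hike → 1
6:10pm end Park Lunch → 0
8:05pm start Old-Town Transfer → 1
9:00pm end Old-Town Transfer → 0
Peak is 3, at 10:30am (Castle Tasting, Gallery Photo, Harbour Break).

3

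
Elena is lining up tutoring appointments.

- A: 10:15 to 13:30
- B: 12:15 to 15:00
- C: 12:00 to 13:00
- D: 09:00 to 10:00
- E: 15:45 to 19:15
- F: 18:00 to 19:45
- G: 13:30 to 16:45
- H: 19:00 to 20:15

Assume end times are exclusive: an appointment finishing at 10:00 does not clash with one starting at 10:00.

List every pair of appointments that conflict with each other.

Sorted by start: D, A, C, B, G, E, F, H.
A starts after D ends — done with D.
C starts before A ends → A and C overlap.
B starts before A ends → A and B overlap.
G starts exactly when A ends (back-to-back, no overlap) — done with A.
B starts before C ends → C and B overlap.
G starts after C ends — done with C.
G starts before B ends → B and G overlap.
E starts after B ends — done with B.
E starts before G ends → G and E overlap.
F starts after G ends — done with G.
F starts before E ends → E and F overlap.
H starts before E ends → E and H overlap.
H starts before F ends → F and H overlap.

A & B, A & C, B & C, B & G, E & F, E & G, E & H, F & H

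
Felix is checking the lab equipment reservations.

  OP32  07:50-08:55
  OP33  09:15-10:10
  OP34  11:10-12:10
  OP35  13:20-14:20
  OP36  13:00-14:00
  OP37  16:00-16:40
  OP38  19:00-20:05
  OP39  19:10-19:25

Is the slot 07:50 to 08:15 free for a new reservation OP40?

OP32: starts 07:50 before OP40 ends 08:15, and ends 08:55 after OP40 starts 07:50 → overlap.
OP33: starts 09:15 at or after OP40 ends 08:15 → clear.
OP34: starts 11:10 at or after OP40 ends 08:15 → clear.
OP36: starts 13:00 at or after OP40 ends 08:15 → clear.
OP35: starts 13:20 at or after OP40 ends 08:15 → clear.
OP37: starts 16:00 at or after OP40 ends 08:15 → clear.
OP38: starts 19:00 at or after OP40 ends 08:15 → clear.
OP39: starts 19:10 at or after OP40 ends 08:15 → clear.
OP40 overlaps OP32.

No — it overlaps OP32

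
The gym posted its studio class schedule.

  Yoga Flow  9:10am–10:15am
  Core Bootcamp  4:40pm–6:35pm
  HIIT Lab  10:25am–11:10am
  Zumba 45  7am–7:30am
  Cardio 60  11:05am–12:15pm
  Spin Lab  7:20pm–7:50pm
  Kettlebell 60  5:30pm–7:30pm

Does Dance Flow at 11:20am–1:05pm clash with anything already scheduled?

Zumba 45: ends 7:30am at or before Dance Flow starts 11:20am → clear.
Yoga Flow: ends 10:15am at or before Dance Flow starts 11:20am → clear.
HIIT Lab: ends 11:10am at or before Dance Flow starts 11:20am → clear.
Cardio 60: starts 11:05am before Dance Flow ends 1:05pm, and ends 12:15pm after Dance Flow starts 11:20am → overlap.
Core Bootcamp: starts 4:40pm at or after Dance Flow ends 1:05pm → clear.
Kettlebell 60: starts 5:30pm at or after Dance Flow ends 1:05pm → clear.
Spin Lab: starts 7:20pm at or after Dance Flow ends 1:05pm → clear.
Dance Flow overlaps Cardio 60.

Yes — it overlaps Cardio 60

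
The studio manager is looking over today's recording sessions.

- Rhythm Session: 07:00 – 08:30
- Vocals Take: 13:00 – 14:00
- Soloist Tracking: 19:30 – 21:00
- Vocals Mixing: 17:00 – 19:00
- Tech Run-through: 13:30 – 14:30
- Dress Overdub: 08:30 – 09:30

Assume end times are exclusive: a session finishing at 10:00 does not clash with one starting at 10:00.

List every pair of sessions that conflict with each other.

Tech Run-through & Vocals Take

Two intervals overlap when each starts before the other ends.
Sorted by start: Rhythm Session, Dress Overdub, Vocals Take, Tech Run-through, Vocals Mixing, Soloist Tracking.
Dress Overdub starts exactly when Rhythm Session ends (back-to-back, no overlap), so Rhythm Session has no further overlaps.
Vocals Take starts after Dress Overdub ends, so Dress Overdub has no further overlaps.
Tech Run-through starts before Vocals Take ends → Vocals Take and Tech Run-through overlap.
Vocals Mixing starts after Vocals Take ends, so Vocals Take has no further overlaps.
Vocals Mixing starts after Tech Run-through ends, so Tech Run-through has no further overlaps.
Soloist Tracking starts after Vocals Mixing ends.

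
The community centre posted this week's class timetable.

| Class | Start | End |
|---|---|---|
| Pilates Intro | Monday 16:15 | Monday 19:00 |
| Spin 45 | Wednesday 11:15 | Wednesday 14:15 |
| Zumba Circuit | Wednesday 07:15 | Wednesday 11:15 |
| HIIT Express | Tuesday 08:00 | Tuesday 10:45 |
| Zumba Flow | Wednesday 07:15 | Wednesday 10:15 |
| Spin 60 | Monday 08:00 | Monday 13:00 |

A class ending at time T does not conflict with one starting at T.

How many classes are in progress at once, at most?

Sort all start/end points and keep a running count:
Monday 08:00 start Spin 60 → 1
Monday 13:00 end Spin 60 → 0
Monday 16:15 start Pilates Intro → 1
Monday 19:00 end Pilates Intro → 0
Tuesday 08:00 start HIIT Express → 1
Tuesday 10:45 end HIIT Express → 0
Wednesday 07:15 start Zumba Circuit → 1
Wednesday 07:15 start Zumba Flow → 2
Wednesday 10:15 end Zumba Flow → 1
Wednesday 11:15 end Zumba Circuit → 0
Wednesday 11:15 start Spin 45 → 1
Wednesday 14:15 end Spin 45 → 0
Peak is 2, at Wednesday 07:15 (Zumba Circuit, Zumba Flow).

2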